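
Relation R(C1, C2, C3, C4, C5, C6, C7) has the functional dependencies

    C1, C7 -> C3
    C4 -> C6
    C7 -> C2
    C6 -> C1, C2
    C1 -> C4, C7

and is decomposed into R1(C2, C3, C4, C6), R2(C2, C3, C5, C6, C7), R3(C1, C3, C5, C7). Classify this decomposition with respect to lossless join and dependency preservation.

Lossless test (chase): Rows 2 and 3 agree on C7; apply C7→C2 and equate their C2 entries. Rows 1 and 2 agree on C6; apply C6→C1, C2 and equate their C1, C2 entries. Rows 1 and 2 agree on C1; apply C1→C4, C7 and equate their C4, C7 entries. No row becomes fully distinguished — the join is lossy.
Dependency preservation: the restricted closure of {C6} across the fragments never reaches {C1, C2}, so C6 → C1, C2 cannot be enforced without a join — not preserved.

lossy and not dependency-preserving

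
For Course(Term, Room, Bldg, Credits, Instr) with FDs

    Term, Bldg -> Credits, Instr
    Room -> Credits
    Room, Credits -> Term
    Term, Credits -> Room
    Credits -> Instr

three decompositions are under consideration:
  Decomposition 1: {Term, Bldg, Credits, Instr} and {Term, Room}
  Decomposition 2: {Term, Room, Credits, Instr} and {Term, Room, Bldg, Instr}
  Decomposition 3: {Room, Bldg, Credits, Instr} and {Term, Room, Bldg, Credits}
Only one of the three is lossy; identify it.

Decomposition 1

Decomposition 1: common = {Term}, closure = {Term} → lossy.
Decomposition 2: common = {Term, Room, Instr}, closure = {Term, Room, Credits, Instr} → lossless.
Decomposition 3: common = {Room, Bldg, Credits}, closure = {Term, Room, Bldg, Credits, Instr} → lossless.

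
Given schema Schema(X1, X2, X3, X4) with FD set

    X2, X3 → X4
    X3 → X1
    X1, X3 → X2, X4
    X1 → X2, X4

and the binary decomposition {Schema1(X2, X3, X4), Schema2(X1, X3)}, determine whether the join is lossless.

Common attributes: Schema1 ∩ Schema2 = {X3}.
Closure of {X3}: X3 → X1 applies, adding X1; X1, X3 → X2, X4 applies, adding X2, X4. So (X3)⁺ = {X1, X2, X3, X4}.
This closure contains every attribute of Schema1, so Schema1 ∩ Schema2 → Schema1. The join is lossless.

Yes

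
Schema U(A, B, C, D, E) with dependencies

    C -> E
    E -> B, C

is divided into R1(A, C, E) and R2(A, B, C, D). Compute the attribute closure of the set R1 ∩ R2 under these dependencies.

A, B, C, E

R1 ∩ R2 = {A, C}.
C → E applies, adding E
E → B, C applies, adding B
Closure: {A, B, C, E}.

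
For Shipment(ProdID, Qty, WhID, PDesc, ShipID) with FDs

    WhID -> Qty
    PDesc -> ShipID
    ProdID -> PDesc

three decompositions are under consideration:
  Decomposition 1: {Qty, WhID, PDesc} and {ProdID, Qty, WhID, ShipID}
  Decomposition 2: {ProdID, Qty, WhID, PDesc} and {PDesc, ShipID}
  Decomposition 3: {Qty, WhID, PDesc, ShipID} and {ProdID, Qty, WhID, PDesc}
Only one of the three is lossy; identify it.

Decomposition 1: common = {Qty, WhID}, closure = {Qty, WhID} → lossy.
Decomposition 2: common = {PDesc}, closure = {PDesc, ShipID} → lossless.
Decomposition 3: common = {Qty, WhID, PDesc}, closure = {Qty, WhID, PDesc, ShipID} → lossless.

Decomposition 1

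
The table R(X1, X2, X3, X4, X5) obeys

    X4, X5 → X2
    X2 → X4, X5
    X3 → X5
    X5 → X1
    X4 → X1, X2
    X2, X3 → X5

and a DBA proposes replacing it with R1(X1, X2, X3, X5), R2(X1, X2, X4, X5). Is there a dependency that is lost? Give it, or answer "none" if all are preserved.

X4, X5 → X2 lies within R2.
X2 → X4, X5 lies within R2.
X3 → X5 lies within R1.
X5 → X1 lies within R1.
X4 → X1, X2 lies within R2.
X2, X3 → X5 lies within R1.
Every dependency is enforceable on the fragments, so the decomposition is dependency-preserving.

none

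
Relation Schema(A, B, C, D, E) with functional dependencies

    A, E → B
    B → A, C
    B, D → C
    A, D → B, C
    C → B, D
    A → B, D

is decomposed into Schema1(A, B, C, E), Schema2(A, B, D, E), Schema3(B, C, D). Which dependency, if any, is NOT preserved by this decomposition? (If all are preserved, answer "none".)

none

A, E → B lies within Schema1.
B → A, C lies within Schema1.
B, D → C lies within Schema3.
A, D → B, C: restricted closure across fragments reaches B, C.
C → B, D lies within Schema3.
A → B, D lies within Schema2.
Every dependency is enforceable on the fragments, so the decomposition is dependency-preserving.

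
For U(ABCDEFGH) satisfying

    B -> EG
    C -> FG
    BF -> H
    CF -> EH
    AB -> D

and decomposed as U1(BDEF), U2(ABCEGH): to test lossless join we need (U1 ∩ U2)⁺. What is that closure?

U1 ∩ U2 = {BE}.
B → EG applies, adding G
Closure: {BEG}.

BEG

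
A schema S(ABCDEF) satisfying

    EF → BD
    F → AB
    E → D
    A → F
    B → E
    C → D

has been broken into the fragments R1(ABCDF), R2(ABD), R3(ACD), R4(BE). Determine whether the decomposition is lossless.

Yes

Chase test. Columns are ABCDEF; row i has aⱼ where attribute j ∈ Ri, else bᵢⱼ.
Initial tableau (one row per fragment):
  row 1: a1 a2 a3 a4 b15 a6
  row 2: a1 a2 b23 a4 b25 b26
  row 3: a1 b32 a3 a4 b35 b36
  row 4: b41 a2 b43 b44 a5 b46
Rows 1 and 2 agree on A; apply A→F and equate their F entries.
Rows 1 and 3 agree on A; apply A→F and equate their F entries.
Rows 1 and 2 agree on B; apply B→E and equate their E entries.
Rows 1 and 4 agree on B; apply B→E and equate their E entries.
Rows 1 and 3 agree on F; apply F→AB and equate their AB entries.
Rows 1 and 4 agree on E; apply E→D and equate their D entries.
Rows 1 and 3 agree on B; apply B→E and equate their E entries.
Row 1 is now all distinguished symbols — the join is lossless.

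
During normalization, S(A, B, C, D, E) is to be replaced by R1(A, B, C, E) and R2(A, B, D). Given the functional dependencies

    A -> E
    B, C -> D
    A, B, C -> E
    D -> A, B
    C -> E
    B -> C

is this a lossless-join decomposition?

Common attributes: R1 ∩ R2 = {A, B}.
Closure of {A, B}: A → E applies, adding E; B → C applies, adding C; B, C → D applies, adding D. So (A, B)⁺ = {A, B, C, D, E}.
This closure contains every attribute of R1, so R1 ∩ R2 → R1. The join is lossless.

Yes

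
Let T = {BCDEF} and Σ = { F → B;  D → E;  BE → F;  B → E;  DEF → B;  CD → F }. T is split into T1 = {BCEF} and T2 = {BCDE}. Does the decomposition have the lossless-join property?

Common attributes: T1 ∩ T2 = {BCE}.
Closure of {BCE}: BE → F applies, adding F. So (BCE)⁺ = {BCEF}.
This closure contains every attribute of T1, so T1 ∩ T2 → T1. The join is lossless.

Yes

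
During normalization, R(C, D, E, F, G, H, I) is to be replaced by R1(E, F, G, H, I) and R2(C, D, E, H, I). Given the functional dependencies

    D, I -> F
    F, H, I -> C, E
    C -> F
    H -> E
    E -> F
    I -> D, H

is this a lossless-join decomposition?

Common attributes: R1 ∩ R2 = {E, H, I}.
Closure of {E, H, I}: E → F applies, adding F; I → D, H applies, adding D; F, H, I → C, E applies, adding C. So (E, H, I)⁺ = {C, D, E, F, H, I}.
This closure contains every attribute of R2, so R1 ∩ R2 → R2. The join is lossless.

Yes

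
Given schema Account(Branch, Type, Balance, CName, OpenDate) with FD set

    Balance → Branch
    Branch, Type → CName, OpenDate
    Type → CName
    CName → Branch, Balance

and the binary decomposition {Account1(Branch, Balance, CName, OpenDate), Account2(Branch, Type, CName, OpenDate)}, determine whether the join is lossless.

Yes

Common attributes: Account1 ∩ Account2 = {Branch, CName, OpenDate}.
Closure of {Branch, CName, OpenDate}: CName → Branch, Balance applies, adding Balance. So (Branch, CName, OpenDate)⁺ = {Branch, Balance, CName, OpenDate}.
This closure contains every attribute of Account1, so Account1 ∩ Account2 → Account1. The join is lossless.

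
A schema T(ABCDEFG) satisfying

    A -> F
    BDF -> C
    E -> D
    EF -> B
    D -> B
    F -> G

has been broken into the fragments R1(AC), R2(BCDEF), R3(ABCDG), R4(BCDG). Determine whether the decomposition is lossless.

No

Chase test. Columns are ABCDEFG; row i has aⱼ where attribute j ∈ Ri, else bᵢⱼ.
Initial tableau (one row per fragment):
  row 1: a1 b12 a3 b14 b15 b16 b17
  row 2: b21 a2 a3 a4 a5 a6 b27
  row 3: a1 a2 a3 a4 b35 b36 a7
  row 4: b41 a2 a3 a4 b45 b46 a7
Rows 1 and 3 agree on A; apply A→F and equate their F entries.
Rows 1 and 3 agree on F; apply F→G and equate their G entries.
No row becomes fully distinguished — the join is lossy.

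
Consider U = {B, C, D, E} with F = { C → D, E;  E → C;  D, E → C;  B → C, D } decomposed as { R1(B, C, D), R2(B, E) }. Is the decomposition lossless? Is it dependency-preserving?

Lossless test: (B)⁺ = {B, C, D, E}, which contains all of one fragment — lossless.
Dependency preservation: the restricted closure of {C} across the fragments never reaches {D, E}, so C → D, E cannot be enforced without a join — not preserved.

lossless but not dependency-preserving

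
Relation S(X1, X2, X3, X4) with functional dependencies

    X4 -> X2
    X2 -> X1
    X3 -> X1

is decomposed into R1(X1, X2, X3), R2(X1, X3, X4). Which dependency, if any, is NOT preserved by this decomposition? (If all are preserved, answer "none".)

X4 -> X2

Check X4 → X2: no single fragment contains all of {X2, X4}, and the restricted closure of {X4} across the fragments never reaches {X2}.
X2 → X1 is preserved.
X3 → X1 is preserved.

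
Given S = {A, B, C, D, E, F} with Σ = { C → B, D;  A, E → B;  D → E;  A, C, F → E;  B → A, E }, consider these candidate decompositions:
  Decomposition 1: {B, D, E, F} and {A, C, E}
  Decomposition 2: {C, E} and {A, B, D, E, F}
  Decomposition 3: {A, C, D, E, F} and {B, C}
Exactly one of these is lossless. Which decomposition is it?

Decomposition 1: common = {E}, closure = {E} → lossy.
Decomposition 2: common = {E}, closure = {E} → lossy.
Decomposition 3: common = {C}, closure = {A, B, C, D, E} → lossless.

Decomposition 3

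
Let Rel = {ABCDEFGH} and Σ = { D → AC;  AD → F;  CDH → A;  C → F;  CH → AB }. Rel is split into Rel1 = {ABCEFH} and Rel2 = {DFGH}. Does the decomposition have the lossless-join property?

No

Common attributes: Rel1 ∩ Rel2 = {FH}.
No dependency enlarges {FH}, so (FH)⁺ = {FH}.
The closure contains neither all of Rel1 = {ABCEFH} nor all of Rel2 = {DFGH}, so the common attributes are not a superkey of either fragment. The join is lossy.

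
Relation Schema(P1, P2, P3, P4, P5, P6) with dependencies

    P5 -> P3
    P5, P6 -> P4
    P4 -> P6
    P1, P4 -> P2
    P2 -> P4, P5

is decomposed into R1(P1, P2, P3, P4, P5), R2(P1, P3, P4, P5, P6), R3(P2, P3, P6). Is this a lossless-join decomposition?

Chase test. Columns are P1, P2, P3, P4, P5, P6; row i has aⱼ where attribute j ∈ Ri, else bᵢⱼ.
Initial tableau (one row per fragment):
  row 1: a1 a2 a3 a4 a5 b16
  row 2: a1 b22 a3 a4 a5 a6
  row 3: b31 a2 a3 b34 b35 a6
Rows 1 and 2 agree on P4; apply P4→P6 and equate their P6 entries.
Rows 1 and 2 agree on P1, P4; apply P1, P4→P2 and equate their P2 entries.
Rows 1 and 3 agree on P2; apply P2→P4, P5 and equate their P4, P5 entries.
Row 1 is now all distinguished symbols — the join is lossless.

Yes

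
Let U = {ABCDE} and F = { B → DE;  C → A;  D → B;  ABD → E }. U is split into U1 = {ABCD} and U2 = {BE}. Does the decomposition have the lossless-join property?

Yes

Common attributes: U1 ∩ U2 = {B}.
Closure of {B}: B → DE applies, adding DE. So (B)⁺ = {BDE}.
This closure contains every attribute of U2, so U1 ∩ U2 → U2. The join is lossless.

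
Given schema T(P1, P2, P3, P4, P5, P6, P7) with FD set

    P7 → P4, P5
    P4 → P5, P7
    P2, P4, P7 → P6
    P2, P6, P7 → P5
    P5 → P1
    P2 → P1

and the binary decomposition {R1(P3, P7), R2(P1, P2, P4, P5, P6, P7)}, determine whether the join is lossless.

No

Common attributes: R1 ∩ R2 = {P7}.
Closure of {P7}: P7 → P4, P5 applies, adding P4, P5; P5 → P1 applies, adding P1. So (P7)⁺ = {P1, P4, P5, P7}.
The closure contains neither all of R1 = {P3, P7} nor all of R2 = {P1, P2, P4, P5, P6, P7}, so the common attributes are not a superkey of either fragment. The join is lossy.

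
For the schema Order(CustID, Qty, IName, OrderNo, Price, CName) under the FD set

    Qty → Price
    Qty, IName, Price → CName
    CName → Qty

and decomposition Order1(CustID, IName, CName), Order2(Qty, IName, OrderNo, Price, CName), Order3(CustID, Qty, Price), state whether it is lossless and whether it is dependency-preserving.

Lossless test (chase): Rows 1 and 2 agree on CName; apply CName→Qty and equate their Qty entries. Rows 1 and 2 agree on Qty; apply Qty→Price and equate their Price entries. No row becomes fully distinguished — the join is lossy.
Dependency preservation: every FD's attributes lie within a single fragment, so each can be enforced locally — preserved.

lossy but dependency-preserving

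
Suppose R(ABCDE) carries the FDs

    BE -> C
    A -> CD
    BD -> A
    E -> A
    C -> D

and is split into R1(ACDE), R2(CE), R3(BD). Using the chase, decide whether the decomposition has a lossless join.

Chase test. Columns are ABCDE; row i has aⱼ where attribute j ∈ Ri, else bᵢⱼ.
Initial tableau (one row per fragment):
  row 1: a1 b12 a3 a4 a5
  row 2: b21 b22 a3 b24 a5
  row 3: b31 a2 b33 a4 b35
Rows 1 and 2 agree on E; apply E→A and equate their A entries.
Rows 1 and 2 agree on C; apply C→D and equate their D entries.
No row becomes fully distinguished — the join is lossy.

No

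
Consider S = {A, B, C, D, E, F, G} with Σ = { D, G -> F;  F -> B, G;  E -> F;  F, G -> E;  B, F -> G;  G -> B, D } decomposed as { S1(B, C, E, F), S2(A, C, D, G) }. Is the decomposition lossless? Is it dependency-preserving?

lossy and not dependency-preserving

Lossless test: (C)⁺ = {C}, which is a superkey of neither fragment — lossy.
Dependency preservation: the restricted closure of {D, G} across the fragments never reaches {F}, so D, G → F cannot be enforced without a join — not preserved.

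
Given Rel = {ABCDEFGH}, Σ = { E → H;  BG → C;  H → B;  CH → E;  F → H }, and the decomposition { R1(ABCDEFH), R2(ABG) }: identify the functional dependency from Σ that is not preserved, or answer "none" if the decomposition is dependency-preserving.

Check BG → C: no single fragment contains all of {BCG}, and the restricted closure of {BG} across the fragments never reaches {C}.
E → H is preserved.
H → B is preserved.
CH → E is preserved.
F → H is preserved.

BG → C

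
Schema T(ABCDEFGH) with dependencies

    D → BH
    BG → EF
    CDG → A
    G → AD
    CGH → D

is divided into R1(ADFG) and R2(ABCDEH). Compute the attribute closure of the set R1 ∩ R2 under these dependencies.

R1 ∩ R2 = {AD}.
D → BH applies, adding BH
Closure: {ABDH}.

ABDH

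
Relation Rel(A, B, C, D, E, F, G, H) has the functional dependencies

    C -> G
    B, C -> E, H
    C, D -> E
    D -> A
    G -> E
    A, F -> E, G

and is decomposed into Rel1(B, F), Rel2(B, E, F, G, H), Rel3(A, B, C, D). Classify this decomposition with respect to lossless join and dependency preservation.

lossy and not dependency-preserving

Lossless test (chase): applying each FD to every pair of rows produces no changes in the tableau, so no row becomes fully distinguished — the join is lossy.
Dependency preservation: the restricted closure of {C} across the fragments never reaches {G}, so C → G cannot be enforced without a join — not preserved.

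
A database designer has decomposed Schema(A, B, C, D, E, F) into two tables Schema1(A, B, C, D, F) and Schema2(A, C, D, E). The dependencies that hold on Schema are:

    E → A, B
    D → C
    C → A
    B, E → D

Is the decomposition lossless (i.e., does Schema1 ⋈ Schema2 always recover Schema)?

No

Common attributes: Schema1 ∩ Schema2 = {A, C, D}.
No dependency enlarges {A, C, D}, so (A, C, D)⁺ = {A, C, D}.
The closure contains neither all of Schema1 = {A, B, C, D, F} nor all of Schema2 = {A, C, D, E}, so the common attributes are not a superkey of either fragment. The join is lossy.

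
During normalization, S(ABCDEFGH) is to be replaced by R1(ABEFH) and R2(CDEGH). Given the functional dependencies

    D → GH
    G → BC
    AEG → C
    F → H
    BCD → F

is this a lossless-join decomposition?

Common attributes: R1 ∩ R2 = {EH}.
No dependency enlarges {EH}, so (EH)⁺ = {EH}.
The closure contains neither all of R1 = {ABEFH} nor all of R2 = {CDEGH}, so the common attributes are not a superkey of either fragment. The join is lossy.

No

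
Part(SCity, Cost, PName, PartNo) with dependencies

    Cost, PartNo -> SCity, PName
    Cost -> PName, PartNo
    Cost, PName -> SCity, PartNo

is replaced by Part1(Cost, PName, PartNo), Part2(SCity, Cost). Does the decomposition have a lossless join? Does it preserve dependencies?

lossless and dependency-preserving

Lossless test: (Cost)⁺ = {SCity, Cost, PName, PartNo}, which contains all of one fragment — lossless.
Dependency preservation: Cost, PartNo → SCity, PName; Cost, PName → SCity, PartNo are not contained in any single fragment, but the restricted closure of each left-hand side across the fragments still reaches the right-hand side; the remaining FDs each lie inside some fragment. All dependencies are preserved.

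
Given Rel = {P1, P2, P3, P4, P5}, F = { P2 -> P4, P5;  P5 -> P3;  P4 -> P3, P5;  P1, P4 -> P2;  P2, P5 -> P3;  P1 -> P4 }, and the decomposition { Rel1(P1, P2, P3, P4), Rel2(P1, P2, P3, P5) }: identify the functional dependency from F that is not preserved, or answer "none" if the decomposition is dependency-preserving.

P4 -> P3, P5

Check P4 → P3, P5: no single fragment contains all of {P3, P4, P5}, and the restricted closure of {P4} across the fragments never reaches {P3, P5}.
P2 → P4, P5 is preserved.
P5 → P3 is preserved.
P1, P4 → P2 is preserved.
P2, P5 → P3 is preserved.
P1 → P4 is preserved.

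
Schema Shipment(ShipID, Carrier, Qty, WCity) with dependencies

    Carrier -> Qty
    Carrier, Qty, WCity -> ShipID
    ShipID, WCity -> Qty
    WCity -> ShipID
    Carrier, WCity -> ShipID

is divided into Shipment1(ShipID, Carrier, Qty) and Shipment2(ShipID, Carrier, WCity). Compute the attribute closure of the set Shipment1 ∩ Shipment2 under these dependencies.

ShipID, Carrier, Qty

Shipment1 ∩ Shipment2 = {ShipID, Carrier}.
Carrier → Qty applies, adding Qty
Closure: {ShipID, Carrier, Qty}.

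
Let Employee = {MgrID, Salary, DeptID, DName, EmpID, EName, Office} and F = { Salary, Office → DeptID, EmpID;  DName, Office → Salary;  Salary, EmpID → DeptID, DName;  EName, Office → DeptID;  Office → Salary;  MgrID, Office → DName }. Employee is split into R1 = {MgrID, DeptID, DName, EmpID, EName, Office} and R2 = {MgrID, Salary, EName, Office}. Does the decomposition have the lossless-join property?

Yes

Common attributes: R1 ∩ R2 = {MgrID, EName, Office}.
Closure of {MgrID, EName, Office}: EName, Office → DeptID applies, adding DeptID; Office → Salary applies, adding Salary; MgrID, Office → DName applies, adding DName; Salary, Office → DeptID, EmpID applies, adding EmpID. So (MgrID, EName, Office)⁺ = {MgrID, Salary, DeptID, DName, EmpID, EName, Office}.
This closure contains every attribute of R1, so R1 ∩ R2 → R1. The join is lossless.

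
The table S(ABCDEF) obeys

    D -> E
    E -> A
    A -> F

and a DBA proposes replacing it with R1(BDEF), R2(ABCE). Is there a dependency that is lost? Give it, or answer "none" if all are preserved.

Check A → F: no single fragment contains all of {AF}, and the restricted closure of {A} across the fragments never reaches {F}.
D → E is preserved.
E → A is preserved.

A -> F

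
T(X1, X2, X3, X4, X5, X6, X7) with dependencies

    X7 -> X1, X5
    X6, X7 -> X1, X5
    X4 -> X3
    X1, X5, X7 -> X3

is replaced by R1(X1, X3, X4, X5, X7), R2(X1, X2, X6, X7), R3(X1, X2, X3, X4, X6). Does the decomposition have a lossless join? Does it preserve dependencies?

lossy but dependency-preserving

Lossless test (chase): Rows 1 and 2 agree on X7; apply X7→X1, X5 and equate their X1, X5 entries. Rows 1 and 2 agree on X1, X5, X7; apply X1, X5, X7→X3 and equate their X3 entries. No row becomes fully distinguished — the join is lossy.
Dependency preservation: X6, X7 → X1, X5 is not contained in any single fragment, but the restricted closure of its left-hand side across the fragments still reaches the right-hand side; the remaining FDs each lie inside some fragment. All dependencies are preserved.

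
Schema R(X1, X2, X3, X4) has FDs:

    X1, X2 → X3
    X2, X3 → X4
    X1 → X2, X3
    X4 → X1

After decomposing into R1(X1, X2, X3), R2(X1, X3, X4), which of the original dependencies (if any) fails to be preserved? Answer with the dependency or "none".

none

X1, X2 → X3 lies within R1.
X2, X3 → X4: restricted closure across fragments reaches X4.
X1 → X2, X3 lies within R1.
X4 → X1 lies within R2.
Every dependency is enforceable on the fragments, so the decomposition is dependency-preserving.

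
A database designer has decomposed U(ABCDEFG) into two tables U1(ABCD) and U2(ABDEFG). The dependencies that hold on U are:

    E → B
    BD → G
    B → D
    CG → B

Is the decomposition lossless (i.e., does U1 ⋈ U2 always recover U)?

Common attributes: U1 ∩ U2 = {ABD}.
Closure of {ABD}: BD → G applies, adding G. So (ABD)⁺ = {ABDG}.
The closure contains neither all of U1 = {ABCD} nor all of U2 = {ABDEFG}, so the common attributes are not a superkey of either fragment. The join is lossy.

No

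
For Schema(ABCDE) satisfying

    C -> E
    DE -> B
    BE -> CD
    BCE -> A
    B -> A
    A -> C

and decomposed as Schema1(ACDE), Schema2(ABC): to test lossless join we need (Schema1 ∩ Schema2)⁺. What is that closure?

ACE

Schema1 ∩ Schema2 = {AC}.
C → E applies, adding E
Closure: {ACE}.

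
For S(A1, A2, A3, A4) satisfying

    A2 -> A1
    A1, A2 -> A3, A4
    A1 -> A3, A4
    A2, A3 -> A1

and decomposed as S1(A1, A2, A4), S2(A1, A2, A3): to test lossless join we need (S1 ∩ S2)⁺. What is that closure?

A1, A2, A3, A4

S1 ∩ S2 = {A1, A2}.
A1, A2 → A3, A4 applies, adding A3, A4
Closure: {A1, A2, A3, A4}.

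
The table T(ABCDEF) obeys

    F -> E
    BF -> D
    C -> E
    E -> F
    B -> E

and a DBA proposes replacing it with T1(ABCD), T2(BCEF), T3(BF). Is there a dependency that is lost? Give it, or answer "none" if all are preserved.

none

F → E lies within T2.
BF → D: restricted closure across fragments reaches D.
C → E lies within T2.
E → F lies within T2.
B → E lies within T2.
Every dependency is enforceable on the fragments, so the decomposition is dependency-preserving.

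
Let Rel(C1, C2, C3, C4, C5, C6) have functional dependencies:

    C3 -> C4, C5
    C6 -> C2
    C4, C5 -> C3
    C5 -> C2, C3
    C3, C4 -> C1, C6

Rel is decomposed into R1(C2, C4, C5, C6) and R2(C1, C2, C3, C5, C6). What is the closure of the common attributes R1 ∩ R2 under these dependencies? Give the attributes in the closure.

R1 ∩ R2 = {C2, C5, C6}.
C5 → C2, C3 applies, adding C3
C3 → C4, C5 applies, adding C4
C3, C4 → C1, C6 applies, adding C1
Closure: {C1, C2, C3, C4, C5, C6}.

C1, C2, C3, C4, C5, C6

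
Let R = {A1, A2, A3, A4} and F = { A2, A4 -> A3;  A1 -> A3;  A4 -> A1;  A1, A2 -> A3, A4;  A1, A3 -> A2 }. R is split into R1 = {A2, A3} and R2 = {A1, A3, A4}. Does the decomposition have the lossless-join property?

No

Common attributes: R1 ∩ R2 = {A3}.
No dependency enlarges {A3}, so (A3)⁺ = {A3}.
The closure contains neither all of R1 = {A2, A3} nor all of R2 = {A1, A3, A4}, so the common attributes are not a superkey of either fragment. The join is lossy.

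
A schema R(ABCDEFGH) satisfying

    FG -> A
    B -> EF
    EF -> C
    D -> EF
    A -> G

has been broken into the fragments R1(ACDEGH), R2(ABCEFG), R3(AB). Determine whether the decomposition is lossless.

Chase test. Columns are ABCDEFGH; row i has aⱼ where attribute j ∈ Ri, else bᵢⱼ.
Initial tableau (one row per fragment):
  row 1: a1 b12 a3 a4 a5 b16 a7 a8
  row 2: a1 a2 a3 b24 a5 a6 a7 b28
  row 3: a1 a2 b33 b34 b35 b36 b37 b38
Rows 2 and 3 agree on B; apply B→EF and equate their EF entries.
Rows 2 and 3 agree on EF; apply EF→C and equate their C entries.
Rows 1 and 3 agree on A; apply A→G and equate their G entries.
No row becomes fully distinguished — the join is lossy.

No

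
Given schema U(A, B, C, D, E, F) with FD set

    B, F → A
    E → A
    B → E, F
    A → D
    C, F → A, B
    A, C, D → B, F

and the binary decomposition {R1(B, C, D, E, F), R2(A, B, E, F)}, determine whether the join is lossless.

Common attributes: R1 ∩ R2 = {B, E, F}.
Closure of {B, E, F}: B, F → A applies, adding A; A → D applies, adding D. So (B, E, F)⁺ = {A, B, D, E, F}.
This closure contains every attribute of R2, so R1 ∩ R2 → R2. The join is lossless.

Yes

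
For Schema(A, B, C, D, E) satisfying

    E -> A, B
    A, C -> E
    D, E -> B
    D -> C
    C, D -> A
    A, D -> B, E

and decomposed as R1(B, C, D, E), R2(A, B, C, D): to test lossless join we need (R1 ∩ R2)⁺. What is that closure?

A, B, C, D, E

R1 ∩ R2 = {B, C, D}.
C, D → A applies, adding A
A, D → B, E applies, adding E
Closure: {A, B, C, D, E}.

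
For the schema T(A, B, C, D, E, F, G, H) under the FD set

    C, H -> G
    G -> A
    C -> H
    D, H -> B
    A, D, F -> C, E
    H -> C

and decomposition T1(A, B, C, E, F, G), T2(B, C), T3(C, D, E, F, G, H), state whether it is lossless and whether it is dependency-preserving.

Lossless test (chase): Rows 1 and 3 agree on G; apply G→A and equate their A entries. Rows 1 and 2 agree on C; apply C→H and equate their H entries. Rows 1 and 3 agree on C; apply C→H and equate their H entries. Rows 1 and 2 agree on C, H; apply C, H→G and equate their G entries. Rows 1 and 2 agree on G; apply G→A and equate their A entries. No row becomes fully distinguished — the join is lossy.
Dependency preservation: the restricted closure of {D, H} across the fragments never reaches {B}, so D, H → B cannot be enforced without a join — not preserved.

lossy and not dependency-preserving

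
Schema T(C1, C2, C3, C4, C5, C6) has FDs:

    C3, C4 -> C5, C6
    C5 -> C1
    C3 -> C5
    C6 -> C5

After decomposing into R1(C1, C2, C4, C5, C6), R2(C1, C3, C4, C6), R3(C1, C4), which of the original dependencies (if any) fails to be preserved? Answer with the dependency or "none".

Check C3 → C5: no single fragment contains all of {C3, C5}, and the restricted closure of {C3} across the fragments never reaches {C5}.
C3, C4 → C5, C6 is preserved.
C5 → C1 is preserved.
C6 → C5 is preserved.

C3 -> C5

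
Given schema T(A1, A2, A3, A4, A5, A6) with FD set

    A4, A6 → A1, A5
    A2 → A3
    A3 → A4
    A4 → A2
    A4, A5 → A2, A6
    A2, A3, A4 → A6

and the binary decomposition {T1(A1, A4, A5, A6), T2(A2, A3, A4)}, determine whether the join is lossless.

Yes

Common attributes: T1 ∩ T2 = {A4}.
Closure of {A4}: A4 → A2 applies, adding A2; A2 → A3 applies, adding A3; A2, A3, A4 → A6 applies, adding A6; A4, A6 → A1, A5 applies, adding A1, A5. So (A4)⁺ = {A1, A2, A3, A4, A5, A6}.
This closure contains every attribute of T1, so T1 ∩ T2 → T1. The join is lossless.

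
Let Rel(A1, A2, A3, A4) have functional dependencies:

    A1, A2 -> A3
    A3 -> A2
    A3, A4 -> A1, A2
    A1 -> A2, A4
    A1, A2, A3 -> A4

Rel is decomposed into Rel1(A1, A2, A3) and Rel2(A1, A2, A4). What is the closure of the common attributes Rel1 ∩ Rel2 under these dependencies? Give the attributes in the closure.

Rel1 ∩ Rel2 = {A1, A2}.
A1, A2 → A3 applies, adding A3
A1 → A2, A4 applies, adding A4
Closure: {A1, A2, A3, A4}.

A1, A2, A3, A4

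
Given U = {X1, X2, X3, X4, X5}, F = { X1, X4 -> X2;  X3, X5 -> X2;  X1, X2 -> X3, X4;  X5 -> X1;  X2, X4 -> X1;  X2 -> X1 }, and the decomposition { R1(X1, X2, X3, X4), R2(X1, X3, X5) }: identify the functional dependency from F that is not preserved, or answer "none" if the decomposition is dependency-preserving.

Check X3, X5 → X2: no single fragment contains all of {X2, X3, X5}, and the restricted closure of {X3, X5} across the fragments never reaches {X2}.
X1, X4 → X2 is preserved.
X1, X2 → X3, X4 is preserved.
X5 → X1 is preserved.
X2, X4 → X1 is preserved.
X2 → X1 is preserved.

X3, X5 -> X2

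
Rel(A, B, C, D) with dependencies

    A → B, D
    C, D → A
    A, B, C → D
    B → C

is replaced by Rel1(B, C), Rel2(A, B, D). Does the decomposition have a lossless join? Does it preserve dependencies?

lossless but not dependency-preserving

Lossless test: (B)⁺ = {B, C}, which contains all of one fragment — lossless.
Dependency preservation: the restricted closure of {C, D} across the fragments never reaches {A}, so C, D → A cannot be enforced without a join — not preserved.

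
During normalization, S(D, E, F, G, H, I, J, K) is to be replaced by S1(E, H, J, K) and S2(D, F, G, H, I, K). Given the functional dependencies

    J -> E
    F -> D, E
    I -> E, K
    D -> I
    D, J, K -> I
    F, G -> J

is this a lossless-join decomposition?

No

Common attributes: S1 ∩ S2 = {H, K}.
No dependency enlarges {H, K}, so (H, K)⁺ = {H, K}.
The closure contains neither all of S1 = {E, H, J, K} nor all of S2 = {D, F, G, H, I, K}, so the common attributes are not a superkey of either fragment. The join is lossy.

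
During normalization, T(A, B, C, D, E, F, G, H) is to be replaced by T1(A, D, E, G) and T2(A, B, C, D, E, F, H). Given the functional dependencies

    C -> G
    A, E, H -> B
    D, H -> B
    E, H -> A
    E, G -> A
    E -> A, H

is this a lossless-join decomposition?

No

Common attributes: T1 ∩ T2 = {A, D, E}.
Closure of {A, D, E}: E → A, H applies, adding H; A, E, H → B applies, adding B. So (A, D, E)⁺ = {A, B, D, E, H}.
The closure contains neither all of T1 = {A, D, E, G} nor all of T2 = {A, B, C, D, E, F, H}, so the common attributes are not a superkey of either fragment. The join is lossy.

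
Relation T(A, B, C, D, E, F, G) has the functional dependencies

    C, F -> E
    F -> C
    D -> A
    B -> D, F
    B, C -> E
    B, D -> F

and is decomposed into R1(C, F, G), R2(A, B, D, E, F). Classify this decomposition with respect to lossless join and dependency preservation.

Lossless test: (F)⁺ = {C, E, F}, which is a superkey of neither fragment — lossy.
Dependency preservation: C, F → E; B, C → E are not contained in any single fragment, but the restricted closure of each left-hand side across the fragments still reaches the right-hand side; the remaining FDs each lie inside some fragment. All dependencies are preserved.

lossy but dependency-preserving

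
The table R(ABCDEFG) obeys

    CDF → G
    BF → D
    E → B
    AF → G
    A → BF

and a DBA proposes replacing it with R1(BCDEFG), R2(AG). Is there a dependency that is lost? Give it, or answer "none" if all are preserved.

Check A → BF: no single fragment contains all of {ABF}, and the restricted closure of {A} across the fragments never reaches {BF}.
CDF → G is preserved.
BF → D is preserved.
E → B is preserved.
AF → G is preserved.

A → BF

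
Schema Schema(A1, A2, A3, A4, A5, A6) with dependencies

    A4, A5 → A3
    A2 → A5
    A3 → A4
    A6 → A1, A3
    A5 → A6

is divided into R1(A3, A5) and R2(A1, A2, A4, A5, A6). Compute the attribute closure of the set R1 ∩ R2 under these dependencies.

R1 ∩ R2 = {A5}.
A5 → A6 applies, adding A6
A6 → A1, A3 applies, adding A1, A3
A3 → A4 applies, adding A4
Closure: {A1, A3, A4, A5, A6}.

A1, A3, A4, A5, A6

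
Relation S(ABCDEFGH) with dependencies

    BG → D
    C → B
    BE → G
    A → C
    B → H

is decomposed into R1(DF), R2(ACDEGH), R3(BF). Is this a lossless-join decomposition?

No

Chase test. Columns are ABCDEFGH; row i has aⱼ where attribute j ∈ Ri, else bᵢⱼ.
Initial tableau (one row per fragment):
  row 1: b11 b12 b13 a4 b15 a6 b17 b18
  row 2: a1 b22 a3 a4 a5 b26 a7 a8
  row 3: b31 a2 b33 b34 b35 a6 b37 b38
No row becomes fully distinguished — the join is lossy.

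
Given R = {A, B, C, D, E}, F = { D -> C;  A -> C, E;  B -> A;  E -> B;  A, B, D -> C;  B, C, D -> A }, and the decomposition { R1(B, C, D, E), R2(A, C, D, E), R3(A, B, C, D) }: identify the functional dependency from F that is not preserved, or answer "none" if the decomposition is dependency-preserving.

D → C lies within R1.
A → C, E lies within R2.
B → A lies within R3.
E → B lies within R1.
A, B, D → C lies within R3.
B, C, D → A lies within R3.
Every dependency is enforceable on the fragments, so the decomposition is dependency-preserving.

none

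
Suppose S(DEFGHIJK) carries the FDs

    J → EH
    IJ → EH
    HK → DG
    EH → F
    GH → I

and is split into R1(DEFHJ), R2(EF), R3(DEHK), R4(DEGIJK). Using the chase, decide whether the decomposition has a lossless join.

Yes

Chase test. Columns are DEFGHIJK; row i has aⱼ where attribute j ∈ Ri, else bᵢⱼ.
Initial tableau (one row per fragment):
  row 1: a1 a2 a3 b14 a5 b16 a7 b18
  row 2: b21 a2 a3 b24 b25 b26 b27 b28
  row 3: a1 a2 b33 b34 a5 b36 b37 a8
  row 4: a1 a2 b43 a4 b45 a6 a7 a8
Rows 1 and 4 agree on J; apply J→EH and equate their EH entries.
Rows 3 and 4 agree on HK; apply HK→DG and equate their DG entries.
Rows 1 and 3 agree on EH; apply EH→F and equate their F entries.
Rows 1 and 4 agree on EH; apply EH→F and equate their F entries.
Rows 3 and 4 agree on GH; apply GH→I and equate their I entries.
Row 4 is now all distinguished symbols — the join is lossless.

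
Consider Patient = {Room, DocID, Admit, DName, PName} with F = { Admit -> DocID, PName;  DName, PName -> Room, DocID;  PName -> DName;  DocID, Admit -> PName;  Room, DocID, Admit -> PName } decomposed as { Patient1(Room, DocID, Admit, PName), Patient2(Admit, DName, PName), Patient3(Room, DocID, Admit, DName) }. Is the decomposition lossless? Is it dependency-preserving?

lossless and dependency-preserving

Lossless test (chase): Rows 1 and 2 agree on Admit; apply Admit→DocID, PName and equate their DocID, PName entries. Rows 1 and 3 agree on Admit; apply Admit→DocID, PName and equate their DocID, PName entries. Rows 2 and 3 agree on DName, PName; apply DName, PName→Room, DocID and equate their Room, DocID entries. Rows 1 and 2 agree on PName; apply PName→DName and equate their DName entries. Row 1 is now all distinguished symbols — the join is lossless.
Dependency preservation: DName, PName → Room, DocID is not contained in any single fragment, but the restricted closure of its left-hand side across the fragments still reaches the right-hand side; the remaining FDs each lie inside some fragment. All dependencies are preserved.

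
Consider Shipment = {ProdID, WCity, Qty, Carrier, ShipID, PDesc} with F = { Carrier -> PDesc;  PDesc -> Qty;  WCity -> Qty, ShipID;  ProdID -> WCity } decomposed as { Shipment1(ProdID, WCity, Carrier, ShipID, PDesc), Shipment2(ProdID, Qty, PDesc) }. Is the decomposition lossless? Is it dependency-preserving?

lossless but not dependency-preserving

Lossless test: (ProdID, PDesc)⁺ = {ProdID, WCity, Qty, ShipID, PDesc}, which contains all of one fragment — lossless.
Dependency preservation: the restricted closure of {WCity} across the fragments never reaches {Qty, ShipID}, so WCity → Qty, ShipID cannot be enforced without a join — not preserved.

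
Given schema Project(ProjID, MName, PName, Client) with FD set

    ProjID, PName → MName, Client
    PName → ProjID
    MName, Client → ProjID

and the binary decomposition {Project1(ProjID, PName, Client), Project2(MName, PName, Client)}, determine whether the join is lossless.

Common attributes: Project1 ∩ Project2 = {PName, Client}.
Closure of {PName, Client}: PName → ProjID applies, adding ProjID; ProjID, PName → MName, Client applies, adding MName. So (PName, Client)⁺ = {ProjID, MName, PName, Client}.
This closure contains every attribute of Project1, so Project1 ∩ Project2 → Project1. The join is lossless.

Yes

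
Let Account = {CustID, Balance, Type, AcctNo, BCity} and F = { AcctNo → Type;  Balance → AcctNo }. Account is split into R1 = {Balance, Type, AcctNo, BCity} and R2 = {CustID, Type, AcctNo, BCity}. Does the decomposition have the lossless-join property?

No

Common attributes: R1 ∩ R2 = {Type, AcctNo, BCity}.
No dependency enlarges {Type, AcctNo, BCity}, so (Type, AcctNo, BCity)⁺ = {Type, AcctNo, BCity}.
The closure contains neither all of R1 = {Balance, Type, AcctNo, BCity} nor all of R2 = {CustID, Type, AcctNo, BCity}, so the common attributes are not a superkey of either fragment. The join is lossy.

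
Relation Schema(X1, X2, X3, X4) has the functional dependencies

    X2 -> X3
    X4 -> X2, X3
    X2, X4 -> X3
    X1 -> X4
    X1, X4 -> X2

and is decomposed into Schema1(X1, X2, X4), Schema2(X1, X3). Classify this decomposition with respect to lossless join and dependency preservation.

lossless but not dependency-preserving

Lossless test: (X1)⁺ = {X1, X2, X3, X4}, which contains all of one fragment — lossless.
Dependency preservation: the restricted closure of {X2} across the fragments never reaches {X3}, so X2 → X3 cannot be enforced without a join — not preserved.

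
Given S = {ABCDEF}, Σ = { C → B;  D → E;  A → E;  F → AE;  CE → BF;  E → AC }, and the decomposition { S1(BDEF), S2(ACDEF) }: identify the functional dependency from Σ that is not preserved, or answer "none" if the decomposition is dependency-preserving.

C → B

Check C → B: no single fragment contains all of {BC}, and the restricted closure of {C} across the fragments never reaches {B}.
D → E is preserved.
A → E is preserved.
F → AE is preserved.
CE → BF is preserved.
E → AC is preserved.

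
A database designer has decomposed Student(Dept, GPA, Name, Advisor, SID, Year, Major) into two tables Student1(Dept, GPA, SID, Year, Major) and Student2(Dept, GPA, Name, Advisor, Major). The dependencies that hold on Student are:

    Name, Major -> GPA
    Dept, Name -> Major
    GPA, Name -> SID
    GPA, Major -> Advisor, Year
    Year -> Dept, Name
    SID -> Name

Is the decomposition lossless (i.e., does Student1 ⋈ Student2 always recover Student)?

Yes

Common attributes: Student1 ∩ Student2 = {Dept, GPA, Major}.
Closure of {Dept, GPA, Major}: GPA, Major → Advisor, Year applies, adding Advisor, Year; Year → Dept, Name applies, adding Name; GPA, Name → SID applies, adding SID. So (Dept, GPA, Major)⁺ = {Dept, GPA, Name, Advisor, SID, Year, Major}.
This closure contains every attribute of Student1, so Student1 ∩ Student2 → Student1. The join is lossless.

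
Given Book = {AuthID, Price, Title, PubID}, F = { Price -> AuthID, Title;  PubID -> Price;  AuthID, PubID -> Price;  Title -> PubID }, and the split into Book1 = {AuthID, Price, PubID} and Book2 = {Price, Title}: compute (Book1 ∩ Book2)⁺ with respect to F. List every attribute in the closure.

Book1 ∩ Book2 = {Price}.
Price → AuthID, Title applies, adding AuthID, Title
Title → PubID applies, adding PubID
Closure: {AuthID, Price, Title, PubID}.

AuthID, Price, Title, PubID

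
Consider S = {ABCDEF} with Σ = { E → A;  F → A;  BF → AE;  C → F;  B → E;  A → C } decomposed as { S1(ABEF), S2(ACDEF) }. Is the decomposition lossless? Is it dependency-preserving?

lossy but dependency-preserving

Lossless test: (AEF)⁺ = {ACEF}, which is a superkey of neither fragment — lossy.
Dependency preservation: every FD's attributes lie within a single fragment, so each can be enforced locally — preserved.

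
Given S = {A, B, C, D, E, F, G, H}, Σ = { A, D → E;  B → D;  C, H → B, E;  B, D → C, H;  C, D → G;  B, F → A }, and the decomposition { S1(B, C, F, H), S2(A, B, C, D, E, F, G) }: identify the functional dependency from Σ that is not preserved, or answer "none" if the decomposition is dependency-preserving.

A, D → E lies within S2.
B → D lies within S2.
C, H → B, E: restricted closure across fragments reaches B, E.
B, D → C, H: restricted closure across fragments reaches C, H.
C, D → G lies within S2.
B, F → A lies within S2.
Every dependency is enforceable on the fragments, so the decomposition is dependency-preserving.

none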